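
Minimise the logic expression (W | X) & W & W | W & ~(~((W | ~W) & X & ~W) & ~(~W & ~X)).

W

(W | X) & W & W | W & ~(~((W | ~W) & X & ~W) & ~(~W & ~X))
= W & W | W & ~(~((W | ~W) & X & ~W) & ~(~W & ~X))   [absorption]
= W & W | W & ~(~(X & ~W) & ~(~W & ~X))   [complement / identity]
= W & W | W & (X & ~W | ~W & ~X)   [De Morgan]
= W & W | W & ~W   [distribution]
= W   [distribution]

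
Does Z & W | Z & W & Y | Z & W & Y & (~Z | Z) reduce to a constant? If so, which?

no

Z & W | Z & W & Y | Z & W & Y & (~Z | Z)
= Z & W | Z & W & Y | Z & W & Y   (complement / identity)
= Z & W | Z & W & Y   (absorption)
= Z & W   (absorption)
This depends on W, Z, so it is not a constant.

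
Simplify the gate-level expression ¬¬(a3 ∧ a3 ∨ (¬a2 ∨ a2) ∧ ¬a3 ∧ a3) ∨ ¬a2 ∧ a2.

a3

¬¬(a3 ∧ a3 ∨ (¬a2 ∨ a2) ∧ ¬a3 ∧ a3) ∨ ¬a2 ∧ a2
= a3 ∧ a3 ∨ (¬a2 ∨ a2) ∧ ¬a3 ∧ a3 ∨ ¬a2 ∧ a2
= a3 ∧ a3 ∨ (¬a2 ∨ a2) ∧ ¬a3 ∧ a3
= a3 ∧ a3 ∨ ¬a3 ∧ a3
= a3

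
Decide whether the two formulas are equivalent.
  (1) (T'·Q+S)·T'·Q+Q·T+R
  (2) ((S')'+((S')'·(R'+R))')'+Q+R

E1: (T'·Q+S)·T'·Q+Q·T+R
    = T'·Q+Q·T+R   (absorption)
    = Q+R   (distribution)
E2: ((S')'+((S')'·(R'+R))')'+Q+R
    = ((S')'+(S·(R'+R))')'+Q+R   (double negation)
    = S'·S·(R'+R)+Q+R   (De Morgan)
    = S'·S+Q+R   (complement / identity)
    = Q+R   (complement / identity)
Both reduce to Q+R, so they are equivalent.

Yes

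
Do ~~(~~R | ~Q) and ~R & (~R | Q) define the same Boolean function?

E1: ~~(~~R | ~Q)
    = ~~R | ~Q
    = R | ~Q
E2: ~R & (~R | Q)
    = ~R
These differ: at Q=0, R=1, E1 = 1 but E2 = 0.

No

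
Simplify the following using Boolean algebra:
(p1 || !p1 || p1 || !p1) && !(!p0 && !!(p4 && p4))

p0 || !p4

(p1 || !p1 || p1 || !p1) && !(!p0 && !!(p4 && p4))
= (p1 || !p1) && !(!p0 && !!(p4 && p4))
= (p1 || !p1) && (p0 || !(p4 && p4))
= p0 || !(p4 && p4)
= p0 || !p4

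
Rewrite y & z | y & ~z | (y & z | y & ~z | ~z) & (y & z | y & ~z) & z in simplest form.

y & z | y & ~z | (y & z | y & ~z | ~z) & (y & z | y & ~z) & z
= y & z | y & ~z | (y & z | y & ~z) & z   [absorption]
= y & z | y & ~z   [absorption]
= y   [distribution]

y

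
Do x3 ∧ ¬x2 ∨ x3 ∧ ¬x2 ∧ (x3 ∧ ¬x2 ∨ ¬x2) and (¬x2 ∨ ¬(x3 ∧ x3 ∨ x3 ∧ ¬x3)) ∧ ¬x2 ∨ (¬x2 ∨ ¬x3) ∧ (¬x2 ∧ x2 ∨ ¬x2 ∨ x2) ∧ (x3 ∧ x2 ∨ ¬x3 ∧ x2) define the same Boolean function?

E1: x3 ∧ ¬x2 ∨ x3 ∧ ¬x2 ∧ (x3 ∧ ¬x2 ∨ ¬x2)
    = x3 ∧ ¬x2 ∨ x3 ∧ ¬x2   [absorption]
    = x3 ∧ ¬x2   [idempotence]
E2: (¬x2 ∨ ¬(x3 ∧ x3 ∨ x3 ∧ ¬x3)) ∧ ¬x2 ∨ (¬x2 ∨ ¬x3) ∧ (¬x2 ∧ x2 ∨ ¬x2 ∨ x2) ∧ (x3 ∧ x2 ∨ ¬x3 ∧ x2)
    = (¬x2 ∨ ¬(x3 ∧ x3 ∨ x3 ∧ ¬x3)) ∧ ¬x2 ∨ (¬x2 ∨ ¬x3) ∧ (¬x2 ∧ x2 ∨ ¬x2 ∨ x2) ∧ x2   [distribution]
    = (¬x2 ∨ ¬(x3 ∧ x3 ∨ x3 ∧ ¬x3)) ∧ ¬x2 ∨ (¬x2 ∨ ¬x3) ∧ (¬x2 ∨ x2) ∧ x2   [complement / identity]
    = (¬x2 ∨ ¬(x3 ∧ x3 ∨ x3 ∧ ¬x3)) ∧ ¬x2 ∨ (¬x2 ∨ ¬x3) ∧ x2   [complement / identity]
    = (¬x2 ∨ ¬x3) ∧ ¬x2 ∨ (¬x2 ∨ ¬x3) ∧ x2   [distribution]
    = ¬x2 ∨ ¬x3   [distribution]
These differ: at x2=0, x3=0, E1 = 0 but E2 = 1.

No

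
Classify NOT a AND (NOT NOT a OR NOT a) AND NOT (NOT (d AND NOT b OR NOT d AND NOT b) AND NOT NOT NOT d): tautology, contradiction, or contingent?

contingent

NOT a AND (NOT NOT a OR NOT a) AND NOT (NOT (d AND NOT b OR NOT d AND NOT b) AND NOT NOT NOT d)
= NOT a AND (a OR NOT a) AND NOT (NOT (d AND NOT b OR NOT d AND NOT b) AND NOT NOT NOT d)   (double negation)
= NOT a AND (a OR NOT a) AND NOT (NOT NOT b AND NOT NOT NOT d)   (distribution)
= NOT a AND NOT (NOT NOT b AND NOT NOT NOT d)   (complement / identity)
= NOT a AND NOT (NOT NOT b AND NOT d)   (double negation)
= NOT a AND (NOT b OR d)   (De Morgan)
This depends on a, b, d, so it is not a constant.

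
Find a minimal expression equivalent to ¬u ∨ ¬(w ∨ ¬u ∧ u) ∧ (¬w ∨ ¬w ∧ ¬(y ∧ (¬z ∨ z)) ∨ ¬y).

¬u ∨ ¬w

¬u ∨ ¬(w ∨ ¬u ∧ u) ∧ (¬w ∨ ¬w ∧ ¬(y ∧ (¬z ∨ z)) ∨ ¬y)
= ¬u ∨ ¬w ∧ (¬w ∨ ¬w ∧ ¬(y ∧ (¬z ∨ z)) ∨ ¬y)   [complement / identity]
= ¬u ∨ ¬w ∧ (¬w ∨ ¬w ∧ ¬y ∨ ¬y)   [complement / identity]
= ¬u ∨ ¬w ∧ (¬w ∨ ¬y)   [absorption]
= ¬u ∨ ¬w   [absorption]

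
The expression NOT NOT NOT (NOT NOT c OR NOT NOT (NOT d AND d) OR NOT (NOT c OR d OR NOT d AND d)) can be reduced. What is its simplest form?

NOT c

NOT NOT NOT (NOT NOT c OR NOT NOT (NOT d AND d) OR NOT (NOT c OR d OR NOT d AND d))
= NOT NOT NOT (NOT NOT c OR NOT d AND d OR NOT (NOT c OR d OR NOT d AND d))   (double negation)
= NOT NOT NOT (NOT NOT c OR NOT (NOT c OR d OR NOT d AND d))   (complement / identity)
= NOT NOT (NOT c AND (NOT c OR d OR NOT d AND d))   (De Morgan)
= NOT NOT (NOT c AND (NOT c OR d))   (complement / identity)
= NOT c AND (NOT c OR d)   (double negation)
= NOT c   (absorption)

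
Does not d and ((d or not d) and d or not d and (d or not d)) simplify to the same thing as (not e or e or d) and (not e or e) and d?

E1: not d and ((d or not d) and d or not d and (d or not d))
    = not d and (d or not d)
    = not d
E2: (not e or e or d) and (not e or e) and d
    = (not e or e) and d
    = d
These differ: at d=0, e=0, E1 = 1 but E2 = 0.

No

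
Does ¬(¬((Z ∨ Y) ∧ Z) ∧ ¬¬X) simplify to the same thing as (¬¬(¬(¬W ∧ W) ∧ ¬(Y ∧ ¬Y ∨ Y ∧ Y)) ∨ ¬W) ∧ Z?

No

E1: ¬(¬((Z ∨ Y) ∧ Z) ∧ ¬¬X)
    = (Z ∨ Y) ∧ Z ∨ ¬X   — De Morgan
    = Z ∨ ¬X   — absorption
E2: (¬¬(¬(¬W ∧ W) ∧ ¬(Y ∧ ¬Y ∨ Y ∧ Y)) ∨ ¬W) ∧ Z
    = (¬(¬W ∧ W ∨ Y ∧ ¬Y ∨ Y ∧ Y) ∨ ¬W) ∧ Z   — De Morgan
    = (¬(Y ∧ ¬Y ∨ Y ∧ Y) ∨ ¬W) ∧ Z   — complement / identity
    = (¬Y ∨ ¬W) ∧ Z   — distribution
These differ: at W=1, X=0, Y=1, Z=0, E1 = 1 but E2 = 0.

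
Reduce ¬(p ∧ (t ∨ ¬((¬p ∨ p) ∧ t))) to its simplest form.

¬(p ∧ (t ∨ ¬((¬p ∨ p) ∧ t)))
= ¬(p ∧ (t ∨ ¬t))   — complement / identity
= ¬p   — complement / identity

¬p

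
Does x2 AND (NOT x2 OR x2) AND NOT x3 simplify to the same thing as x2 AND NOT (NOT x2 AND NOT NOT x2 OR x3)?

E1: x2 AND (NOT x2 OR x2) AND NOT x3
    = x2 AND NOT x3
E2: x2 AND NOT (NOT x2 AND NOT NOT x2 OR x3)
    = x2 AND NOT (NOT x2 AND x2 OR x3)
    = x2 AND NOT x3
Both reduce to x2 AND NOT x3, so they are equivalent.

Yes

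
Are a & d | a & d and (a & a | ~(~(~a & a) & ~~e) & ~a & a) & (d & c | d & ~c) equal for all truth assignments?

Yes

E1: a & d | a & d
    = a & d   (idempotence)
E2: (a & a | ~(~(~a & a) & ~~e) & ~a & a) & (d & c | d & ~c)
    = (a & a | (~a & a | ~e) & ~a & a) & (d & c | d & ~c)   (De Morgan)
    = (a & a | ~a & a) & (d & c | d & ~c)   (absorption)
    = a & (d & c | d & ~c)   (distribution)
    = a & d   (distribution)
Both reduce to a & d, so they are equivalent.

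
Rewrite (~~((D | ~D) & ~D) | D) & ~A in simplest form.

(~~((D | ~D) & ~D) | D) & ~A
= ((D | ~D) & ~D | D) & ~A   — double negation
= (~D | D) & ~A   — complement / identity
= ~A   — complement / identity

~A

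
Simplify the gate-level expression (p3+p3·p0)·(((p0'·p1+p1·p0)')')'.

p3·p1'

(p3+p3·p0)·(((p0'·p1+p1·p0)')')'
= (p3+p3·p0)·((p1')')'   (distribution)
= (p3+p3·p0)·p1'   (double negation)
= p3·p1'   (absorption)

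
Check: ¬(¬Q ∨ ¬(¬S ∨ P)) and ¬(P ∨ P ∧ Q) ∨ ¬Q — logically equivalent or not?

E1: ¬(¬Q ∨ ¬(¬S ∨ P))
    = Q ∧ (¬S ∨ P)   (De Morgan)
E2: ¬(P ∨ P ∧ Q) ∨ ¬Q
    = ¬P ∨ ¬Q   (absorption)
These differ: at P=1, Q=0, S=1, E1 = 0 but E2 = 1.

No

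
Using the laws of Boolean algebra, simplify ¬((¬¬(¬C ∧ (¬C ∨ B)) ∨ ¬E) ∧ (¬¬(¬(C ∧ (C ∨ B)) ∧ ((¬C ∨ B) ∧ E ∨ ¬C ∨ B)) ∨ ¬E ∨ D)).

¬((¬¬(¬C ∧ (¬C ∨ B)) ∨ ¬E) ∧ (¬¬(¬(C ∧ (C ∨ B)) ∧ ((¬C ∨ B) ∧ E ∨ ¬C ∨ B)) ∨ ¬E ∨ D))
= ¬((¬¬(¬C ∧ (¬C ∨ B)) ∨ ¬E) ∧ (¬¬(¬C ∧ ((¬C ∨ B) ∧ E ∨ ¬C ∨ B)) ∨ ¬E ∨ D))   (absorption)
= ¬((¬¬(¬C ∧ (¬C ∨ B)) ∨ ¬E) ∧ (¬¬(¬C ∧ (¬C ∨ B)) ∨ ¬E ∨ D))   (absorption)
= ¬(¬¬(¬C ∧ (¬C ∨ B)) ∨ ¬E)   (absorption)
= ¬(¬C ∧ (¬C ∨ B)) ∧ E   (De Morgan)
= ¬¬C ∧ E   (absorption)
= C ∧ E   (double negation)

C ∧ E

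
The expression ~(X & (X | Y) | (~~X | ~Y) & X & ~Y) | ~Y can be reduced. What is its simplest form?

~X | ~Y

~(X & (X | Y) | (~~X | ~Y) & X & ~Y) | ~Y
= ~(X & (X | Y) | (X | ~Y) & X & ~Y) | ~Y   [double negation]
= ~(X & (X | Y) | X & ~Y) | ~Y   [absorption]
= ~(X | X & ~Y) | ~Y   [absorption]
= ~X | ~Y   [absorption]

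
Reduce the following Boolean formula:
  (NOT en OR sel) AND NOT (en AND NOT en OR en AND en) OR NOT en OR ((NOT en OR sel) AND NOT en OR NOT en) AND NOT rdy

(NOT en OR sel) AND NOT (en AND NOT en OR en AND en) OR NOT en OR ((NOT en OR sel) AND NOT en OR NOT en) AND NOT rdy
= (NOT en OR sel) AND NOT en OR NOT en OR ((NOT en OR sel) AND NOT en OR NOT en) AND NOT rdy   (distribution)
= (NOT en OR sel) AND NOT en OR NOT en   (absorption)
= NOT en OR NOT en   (absorption)
= NOT en   (idempotence)

NOT en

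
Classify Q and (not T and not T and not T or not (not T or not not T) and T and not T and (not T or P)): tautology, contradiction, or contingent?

Q and (not T and not T and not T or not (not T or not not T) and T and not T and (not T or P))
= Q and (not T and not T and not T or not (not T or not not T) and T and not T)   — absorption
= Q and (not T and not T and not T or T and not T and T and not T)   — De Morgan
= Q and (not T and not T or T and not T and T and not T)   — idempotence
= Q and (not T and not T or T and not T)   — idempotence
= Q and not T   — distribution
This depends on Q, T, so it is not a constant.

contingent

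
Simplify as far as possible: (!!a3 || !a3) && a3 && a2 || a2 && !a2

a3 && a2

(!!a3 || !a3) && a3 && a2 || a2 && !a2
= (a3 || !a3) && a3 && a2 || a2 && !a2
= (a3 || !a3) && a3 && a2
= a3 && a2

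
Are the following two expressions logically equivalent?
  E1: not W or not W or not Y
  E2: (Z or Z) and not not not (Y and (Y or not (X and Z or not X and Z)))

No

E1: not W or not W or not Y
    = not W or not Y   (idempotence)
E2: (Z or Z) and not not not (Y and (Y or not (X and Z or not X and Z)))
    = (Z or Z) and not (Y and (Y or not (X and Z or not X and Z)))   (double negation)
    = (Z or Z) and not (Y and (Y or not Z))   (distribution)
    = Z and not (Y and (Y or not Z))   (idempotence)
    = Z and not Y   (absorption)
These differ: at W=0, X=0, Y=1, Z=0, E1 = 1 but E2 = 0.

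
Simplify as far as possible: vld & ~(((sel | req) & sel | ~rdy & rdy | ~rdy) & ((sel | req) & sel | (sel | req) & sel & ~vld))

vld & ~(((sel | req) & sel | ~rdy & rdy | ~rdy) & ((sel | req) & sel | (sel | req) & sel & ~vld))
= vld & ~(((sel | req) & sel | ~rdy & rdy | ~rdy) & (sel | req) & sel)   (absorption)
= vld & ~(((sel | req) & sel | ~rdy) & (sel | req) & sel)   (complement / identity)
= vld & ~((sel | req) & sel)   (absorption)
= vld & ~sel   (absorption)

vld & ~sel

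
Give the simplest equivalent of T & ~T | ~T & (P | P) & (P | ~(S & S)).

~T & P

T & ~T | ~T & (P | P) & (P | ~(S & S))
= T & ~T | ~T & (P | P) & (P | ~S)   — idempotence
= T & ~T | ~T & P & (P | ~S)   — idempotence
= T & ~T | ~T & P   — absorption
= ~T & P   — complement / identity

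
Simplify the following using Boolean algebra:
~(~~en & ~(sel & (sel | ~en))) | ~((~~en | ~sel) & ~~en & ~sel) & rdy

~(~~en & ~(sel & (sel | ~en))) | ~((~~en | ~sel) & ~~en & ~sel) & rdy
= ~(~~en & ~(sel & (sel | ~en))) | ~(~~en & ~sel) & rdy   — absorption
= ~(~~en & ~sel) | ~(~~en & ~sel) & rdy   — absorption
= ~(~~en & ~sel)   — absorption
= ~en | sel   — De Morgan

~en | sel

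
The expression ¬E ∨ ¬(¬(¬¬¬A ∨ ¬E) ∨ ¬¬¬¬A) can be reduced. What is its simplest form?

¬E ∨ ¬A

¬E ∨ ¬(¬(¬¬¬A ∨ ¬E) ∨ ¬¬¬¬A)
= ¬E ∨ (¬¬¬A ∨ ¬E) ∧ ¬¬¬A   [De Morgan]
= ¬E ∨ ¬¬¬A   [absorption]
= ¬E ∨ ¬A   [double negation]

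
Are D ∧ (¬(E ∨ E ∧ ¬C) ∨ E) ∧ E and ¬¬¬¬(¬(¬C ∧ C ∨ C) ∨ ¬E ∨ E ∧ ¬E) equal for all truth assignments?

No

E1: D ∧ (¬(E ∨ E ∧ ¬C) ∨ E) ∧ E
    = D ∧ (¬E ∨ E) ∧ E
    = D ∧ E
E2: ¬¬¬¬(¬(¬C ∧ C ∨ C) ∨ ¬E ∨ E ∧ ¬E)
    = ¬¬¬¬(¬C ∨ ¬E ∨ E ∧ ¬E)
    = ¬¬¬¬(¬C ∨ ¬E)
    = ¬¬(¬C ∨ ¬E)
    = ¬C ∨ ¬E
These differ: at C=0, D=0, E=0, E1 = 0 but E2 = 1.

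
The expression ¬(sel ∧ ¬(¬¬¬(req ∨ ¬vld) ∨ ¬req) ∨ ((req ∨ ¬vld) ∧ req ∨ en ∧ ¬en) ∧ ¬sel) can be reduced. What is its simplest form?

¬req

¬(sel ∧ ¬(¬¬¬(req ∨ ¬vld) ∨ ¬req) ∨ ((req ∨ ¬vld) ∧ req ∨ en ∧ ¬en) ∧ ¬sel)
= ¬(sel ∧ ¬¬(req ∨ ¬vld) ∧ req ∨ ((req ∨ ¬vld) ∧ req ∨ en ∧ ¬en) ∧ ¬sel)
= ¬(sel ∧ ¬¬(req ∨ ¬vld) ∧ req ∨ (req ∨ ¬vld) ∧ req ∧ ¬sel)
= ¬(sel ∧ (req ∨ ¬vld) ∧ req ∨ (req ∨ ¬vld) ∧ req ∧ ¬sel)
= ¬((req ∨ ¬vld) ∧ req)
= ¬req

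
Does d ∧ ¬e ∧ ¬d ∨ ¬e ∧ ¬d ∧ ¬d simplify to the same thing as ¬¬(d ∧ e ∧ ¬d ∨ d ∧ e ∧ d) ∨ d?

No

E1: d ∧ ¬e ∧ ¬d ∨ ¬e ∧ ¬d ∧ ¬d
    = ¬e ∧ ¬d   — distribution
E2: ¬¬(d ∧ e ∧ ¬d ∨ d ∧ e ∧ d) ∨ d
    = d ∧ e ∧ ¬d ∨ d ∧ e ∧ d ∨ d   — double negation
    = d ∧ e ∨ d   — distribution
    = d   — absorption
These differ: at d=1, e=0, E1 = 0 but E2 = 1.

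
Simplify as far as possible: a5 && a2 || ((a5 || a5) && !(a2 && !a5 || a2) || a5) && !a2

a5 && a2 || ((a5 || a5) && !(a2 && !a5 || a2) || a5) && !a2
= a5 && a2 || ((a5 || a5) && !a2 || a5) && !a2
= a5 && a2 || (a5 && !a2 || a5) && !a2
= a5 && a2 || a5 && !a2
= a5

a5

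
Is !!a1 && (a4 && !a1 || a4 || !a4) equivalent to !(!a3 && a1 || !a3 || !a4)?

E1: !!a1 && (a4 && !a1 || a4 || !a4)
    = !!a1 && (a4 || !a4)   [absorption]
    = a1 && (a4 || !a4)   [double negation]
    = a1   [complement / identity]
E2: !(!a3 && a1 || !a3 || !a4)
    = !(!a3 || !a4)   [absorption]
    = a3 && a4   [De Morgan]
These differ: at a1=1, a3=0, a4=0, E1 = 1 but E2 = 0.

No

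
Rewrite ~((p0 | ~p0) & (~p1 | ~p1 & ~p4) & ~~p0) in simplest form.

p1 | ~p0

~((p0 | ~p0) & (~p1 | ~p1 & ~p4) & ~~p0)
= ~((~p1 | ~p1 & ~p4) & ~~p0)
= ~(~p1 & ~~p0)
= p1 | ~p0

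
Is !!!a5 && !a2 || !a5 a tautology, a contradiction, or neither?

neither

!!!a5 && !a2 || !a5
= !a5 && !a2 || !a5   [double negation]
= !a5   [absorption]
This depends on a5, so it is not a constant.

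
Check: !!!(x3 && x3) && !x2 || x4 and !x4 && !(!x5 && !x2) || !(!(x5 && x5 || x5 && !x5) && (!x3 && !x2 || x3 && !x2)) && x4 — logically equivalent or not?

No

E1: !!!(x3 && x3) && !x2 || x4
    = !(x3 && x3) && !x2 || x4   (double negation)
    = !x3 && !x2 || x4   (idempotence)
E2: !x4 && !(!x5 && !x2) || !(!(x5 && x5 || x5 && !x5) && (!x3 && !x2 || x3 && !x2)) && x4
    = !x4 && !(!x5 && !x2) || !(!(x5 && x5 || x5 && !x5) && !x2) && x4   (distribution)
    = !x4 && !(!x5 && !x2) || !(!x5 && !x2) && x4   (distribution)
    = !(!x5 && !x2)   (distribution)
    = x5 || x2   (De Morgan)
These differ: at x2=1, x3=0, x4=0, x5=1, E1 = 0 but E2 = 1.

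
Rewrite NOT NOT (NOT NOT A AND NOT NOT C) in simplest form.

A AND C

NOT NOT (NOT NOT A AND NOT NOT C)
= NOT (NOT A OR NOT C)   — De Morgan
= A AND C   — De Morgan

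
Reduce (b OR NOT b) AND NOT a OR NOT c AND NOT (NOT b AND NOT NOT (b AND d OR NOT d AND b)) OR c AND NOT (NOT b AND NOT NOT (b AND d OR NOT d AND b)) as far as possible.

(b OR NOT b) AND NOT a OR NOT c AND NOT (NOT b AND NOT NOT (b AND d OR NOT d AND b)) OR c AND NOT (NOT b AND NOT NOT (b AND d OR NOT d AND b))
= (b OR NOT b) AND NOT a OR (NOT c OR c) AND NOT (NOT b AND NOT NOT (b AND d OR NOT d AND b))   [distribution]
= (b OR NOT b) AND NOT a OR (NOT c OR c) AND (b OR NOT (b AND d OR NOT d AND b))   [De Morgan]
= (b OR NOT b) AND NOT a OR b OR NOT (b AND d OR NOT d AND b)   [complement / identity]
= (b OR NOT b) AND NOT a OR b OR NOT b   [distribution]
= b OR NOT b   [absorption]
= TRUE   [complement]

TRUE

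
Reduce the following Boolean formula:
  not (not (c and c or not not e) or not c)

c

not (not (c and c or not not e) or not c)
= not (not (c and c or e) or not c)
= (c and c or e) and c
= (c or e) and c
= c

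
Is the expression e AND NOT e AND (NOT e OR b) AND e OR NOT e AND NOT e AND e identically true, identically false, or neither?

e AND NOT e AND (NOT e OR b) AND e OR NOT e AND NOT e AND e
= e AND NOT e AND e OR NOT e AND NOT e AND e
= NOT e AND e
= FALSE

identically false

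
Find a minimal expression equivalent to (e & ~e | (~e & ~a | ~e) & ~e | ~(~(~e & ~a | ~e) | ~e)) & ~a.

~e & ~a

(e & ~e | (~e & ~a | ~e) & ~e | ~(~(~e & ~a | ~e) | ~e)) & ~a
= (e & ~e | (~e & ~a | ~e) & ~e | (~e & ~a | ~e) & e) & ~a   — De Morgan
= (e & ~e | ~e & ~a | ~e) & ~a   — distribution
= (e & ~e | ~e) & ~a   — absorption
= ~e & ~a   — complement / identity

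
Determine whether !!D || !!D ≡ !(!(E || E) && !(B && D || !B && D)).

E1: !!D || !!D
    = !!D   — idempotence
    = D   — double negation
E2: !(!(E || E) && !(B && D || !B && D))
    = !(!(E || E) && !D)   — distribution
    = E || E || D   — De Morgan
    = E || D   — idempotence
These differ: at B=0, D=0, E=1, E1 = 0 but E2 = 1.

No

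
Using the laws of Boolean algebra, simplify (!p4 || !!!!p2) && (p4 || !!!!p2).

p2

(!p4 || !!!!p2) && (p4 || !!!!p2)
= !p4 && p4 || !!!!p2   (distribution)
= !!!!p2   (complement / identity)
= !!p2   (double negation)
= p2   (double negation)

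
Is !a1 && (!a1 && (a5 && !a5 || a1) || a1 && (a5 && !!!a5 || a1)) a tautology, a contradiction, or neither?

contradiction

!a1 && (!a1 && (a5 && !a5 || a1) || a1 && (a5 && !!!a5 || a1))
= !a1 && (!a1 && (a5 && !a5 || a1) || a1 && (a5 && !a5 || a1))   (double negation)
= !a1 && (a5 && !a5 || a1)   (distribution)
= !a1 && a1   (complement / identity)
= false   (complement)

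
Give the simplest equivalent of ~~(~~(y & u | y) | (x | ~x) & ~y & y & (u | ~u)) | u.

~~(~~(y & u | y) | (x | ~x) & ~y & y & (u | ~u)) | u
= ~~(~~(y & u | y) | (x | ~x) & ~y & y) | u
= ~~(~~y | (x | ~x) & ~y & y) | u
= ~~(~~y | ~y & y) | u
= ~~~~y | u
= ~~y | u
= y | u

y | u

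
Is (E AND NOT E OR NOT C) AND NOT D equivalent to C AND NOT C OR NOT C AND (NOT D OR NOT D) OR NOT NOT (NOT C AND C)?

E1: (E AND NOT E OR NOT C) AND NOT D
    = NOT C AND NOT D   — complement / identity
E2: C AND NOT C OR NOT C AND (NOT D OR NOT D) OR NOT NOT (NOT C AND C)
    = C AND NOT C OR NOT C AND (NOT D OR NOT D) OR NOT C AND C   — double negation
    = C AND NOT C OR NOT C AND NOT D OR NOT C AND C   — idempotence
    = C AND NOT C OR NOT C AND NOT D   — complement / identity
    = NOT C AND NOT D   — complement / identity
Both reduce to NOT C AND NOT D, so they are equivalent.

Yes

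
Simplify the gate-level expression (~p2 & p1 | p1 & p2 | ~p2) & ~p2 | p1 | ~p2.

p1 | ~p2

(~p2 & p1 | p1 & p2 | ~p2) & ~p2 | p1 | ~p2
= (p1 | ~p2) & ~p2 | p1 | ~p2   (distribution)
= p1 | ~p2   (absorption)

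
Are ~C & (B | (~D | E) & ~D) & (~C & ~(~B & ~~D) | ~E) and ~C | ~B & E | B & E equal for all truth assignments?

No

E1: ~C & (B | (~D | E) & ~D) & (~C & ~(~B & ~~D) | ~E)
    = ~C & (B | ~D) & (~C & ~(~B & ~~D) | ~E)   (absorption)
    = ~C & (B | ~D) & (~C & (B | ~D) | ~E)   (De Morgan)
    = ~C & (B | ~D)   (absorption)
E2: ~C | ~B & E | B & E
    = ~C | E   (distribution)
These differ: at B=0, C=0, D=1, E=0, E1 = 0 but E2 = 1.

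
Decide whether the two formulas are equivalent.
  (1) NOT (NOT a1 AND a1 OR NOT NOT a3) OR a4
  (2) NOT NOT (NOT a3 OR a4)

E1: NOT (NOT a1 AND a1 OR NOT NOT a3) OR a4
    = NOT NOT NOT a3 OR a4
    = NOT a3 OR a4
E2: NOT NOT (NOT a3 OR a4)
    = NOT a3 OR a4
Both reduce to NOT a3 OR a4, so they are equivalent.

Yes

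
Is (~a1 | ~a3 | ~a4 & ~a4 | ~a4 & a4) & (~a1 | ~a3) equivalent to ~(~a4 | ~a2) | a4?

No

E1: (~a1 | ~a3 | ~a4 & ~a4 | ~a4 & a4) & (~a1 | ~a3)
    = (~a1 | ~a3 | ~a4) & (~a1 | ~a3)   — distribution
    = ~a1 | ~a3   — absorption
E2: ~(~a4 | ~a2) | a4
    = a4 & a2 | a4   — De Morgan
    = a4   — absorption
These differ: at a1=0, a2=0, a3=1, a4=0, E1 = 1 but E2 = 0.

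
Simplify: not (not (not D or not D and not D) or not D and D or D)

not D

not (not (not D or not D and not D) or not D and D or D)
= not (not (not D or not D) or not D and D or D)   — idempotence
= not (D and D or not D and D or D)   — De Morgan
= not (D or D)   — distribution
= not D   — idempotence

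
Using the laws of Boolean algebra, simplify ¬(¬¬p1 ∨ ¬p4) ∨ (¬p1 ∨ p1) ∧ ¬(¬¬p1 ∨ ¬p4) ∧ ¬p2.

¬p1 ∧ p4

¬(¬¬p1 ∨ ¬p4) ∨ (¬p1 ∨ p1) ∧ ¬(¬¬p1 ∨ ¬p4) ∧ ¬p2
= ¬(¬¬p1 ∨ ¬p4) ∨ ¬(¬¬p1 ∨ ¬p4) ∧ ¬p2
= ¬(¬¬p1 ∨ ¬p4)
= ¬p1 ∧ p4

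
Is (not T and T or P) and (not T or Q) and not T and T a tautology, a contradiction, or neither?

contradiction

(not T and T or P) and (not T or Q) and not T and T
= (not T and T or P) and not T and T   [absorption]
= not T and T   [absorption]
= False   [complement]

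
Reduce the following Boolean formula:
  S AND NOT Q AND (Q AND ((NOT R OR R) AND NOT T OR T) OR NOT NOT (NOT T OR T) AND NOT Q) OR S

S AND NOT Q AND (Q AND ((NOT R OR R) AND NOT T OR T) OR NOT NOT (NOT T OR T) AND NOT Q) OR S
= S AND NOT Q AND (Q AND (NOT T OR T) OR NOT NOT (NOT T OR T) AND NOT Q) OR S
= S AND NOT Q AND (Q AND (NOT T OR T) OR (NOT T OR T) AND NOT Q) OR S
= S AND NOT Q AND (NOT T OR T) OR S
= S AND NOT Q OR S
= S

S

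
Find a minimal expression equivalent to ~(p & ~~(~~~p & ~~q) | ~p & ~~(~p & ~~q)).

~(p & ~~(~~~p & ~~q) | ~p & ~~(~p & ~~q))
= ~(p & ~~(~p & ~~q) | ~p & ~~(~p & ~~q))   (double negation)
= ~~~(~p & ~~q)   (distribution)
= ~(~p & ~~q)   (double negation)
= p | ~q   (De Morgan)

p | ~q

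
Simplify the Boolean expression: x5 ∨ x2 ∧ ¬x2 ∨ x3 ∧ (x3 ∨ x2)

x5 ∨ x2 ∧ ¬x2 ∨ x3 ∧ (x3 ∨ x2)
= x5 ∨ x2 ∧ ¬x2 ∨ x3   [absorption]
= x5 ∨ x3   [complement / identity]

x5 ∨ x3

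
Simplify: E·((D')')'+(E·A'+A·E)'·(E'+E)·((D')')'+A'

D'+A'

E·((D')')'+(E·A'+A·E)'·(E'+E)·((D')')'+A'
= E·((D')')'+E'·(E'+E)·((D')')'+A'   (distribution)
= E·((D')')'+E'·((D')')'+A'   (complement / identity)
= ((D')')'+A'   (distribution)
= D'+A'   (double negation)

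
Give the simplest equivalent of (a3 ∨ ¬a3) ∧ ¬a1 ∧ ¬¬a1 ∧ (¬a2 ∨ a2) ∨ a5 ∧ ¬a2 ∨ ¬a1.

a5 ∧ ¬a2 ∨ ¬a1

(a3 ∨ ¬a3) ∧ ¬a1 ∧ ¬¬a1 ∧ (¬a2 ∨ a2) ∨ a5 ∧ ¬a2 ∨ ¬a1
= ¬a1 ∧ ¬¬a1 ∧ (¬a2 ∨ a2) ∨ a5 ∧ ¬a2 ∨ ¬a1   (complement / identity)
= ¬a1 ∧ a1 ∧ (¬a2 ∨ a2) ∨ a5 ∧ ¬a2 ∨ ¬a1   (double negation)
= ¬a1 ∧ a1 ∨ a5 ∧ ¬a2 ∨ ¬a1   (complement / identity)
= a5 ∧ ¬a2 ∨ ¬a1   (complement / identity)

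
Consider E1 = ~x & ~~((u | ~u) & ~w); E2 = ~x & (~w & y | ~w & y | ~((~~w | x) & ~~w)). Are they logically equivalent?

E1: ~x & ~~((u | ~u) & ~w)
    = ~x & ~~~w
    = ~x & ~w
E2: ~x & (~w & y | ~w & y | ~((~~w | x) & ~~w))
    = ~x & (~w & y | ~w & y | ~~~w)
    = ~x & (~w & y | ~~~w)
    = ~x & (~w & y | ~w)
    = ~x & ~w
Both reduce to ~x & ~w, so they are equivalent.

Yes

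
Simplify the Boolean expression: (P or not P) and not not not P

not P

(P or not P) and not not not P
= not not not P   — complement / identity
= not P   — double negation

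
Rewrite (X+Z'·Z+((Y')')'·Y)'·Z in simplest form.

(X+Z'·Z+((Y')')'·Y)'·Z
= (X+Z'·Z+Y'·Y)'·Z   [double negation]
= (X+Z'·Z)'·Z   [complement / identity]
= X'·Z   [complement / identity]

X'·Z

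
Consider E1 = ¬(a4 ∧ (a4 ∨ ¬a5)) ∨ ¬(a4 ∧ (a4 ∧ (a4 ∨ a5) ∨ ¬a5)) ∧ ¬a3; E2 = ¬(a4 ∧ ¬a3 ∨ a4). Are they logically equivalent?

E1: ¬(a4 ∧ (a4 ∨ ¬a5)) ∨ ¬(a4 ∧ (a4 ∧ (a4 ∨ a5) ∨ ¬a5)) ∧ ¬a3
    = ¬(a4 ∧ (a4 ∨ ¬a5)) ∨ ¬(a4 ∧ (a4 ∨ ¬a5)) ∧ ¬a3   — absorption
    = ¬(a4 ∧ (a4 ∨ ¬a5))   — absorption
    = ¬a4   — absorption
E2: ¬(a4 ∧ ¬a3 ∨ a4)
    = ¬a4   — absorption
Both reduce to ¬a4, so they are equivalent.

Yes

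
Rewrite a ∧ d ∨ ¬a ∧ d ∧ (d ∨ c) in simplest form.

a ∧ d ∨ ¬a ∧ d ∧ (d ∨ c)
= a ∧ d ∨ ¬a ∧ d   — absorption
= d   — distribution

d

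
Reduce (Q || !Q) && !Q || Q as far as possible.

true

(Q || !Q) && !Q || Q
= !Q || Q   — complement / identity
= true   — complement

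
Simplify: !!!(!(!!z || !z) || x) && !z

!x && !z

!!!(!(!!z || !z) || x) && !z
= !!!(!z && z || x) && !z
= !!!x && !z
= !x && !z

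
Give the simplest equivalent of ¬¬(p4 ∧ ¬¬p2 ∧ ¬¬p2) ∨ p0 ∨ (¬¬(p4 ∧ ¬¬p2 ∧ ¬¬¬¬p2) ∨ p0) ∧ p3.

¬¬(p4 ∧ ¬¬p2 ∧ ¬¬p2) ∨ p0 ∨ (¬¬(p4 ∧ ¬¬p2 ∧ ¬¬¬¬p2) ∨ p0) ∧ p3
= ¬¬(p4 ∧ ¬¬p2 ∧ ¬¬p2) ∨ p0 ∨ (¬¬(p4 ∧ ¬¬p2 ∧ ¬¬p2) ∨ p0) ∧ p3   [double negation]
= ¬¬(p4 ∧ ¬¬p2 ∧ ¬¬p2) ∨ p0   [absorption]
= p4 ∧ ¬¬p2 ∧ ¬¬p2 ∨ p0   [double negation]
= p4 ∧ ¬¬p2 ∨ p0   [idempotence]
= p4 ∧ p2 ∨ p0   [double negation]

p4 ∧ p2 ∨ p0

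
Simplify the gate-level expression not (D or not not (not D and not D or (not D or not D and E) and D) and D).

not D

not (D or not not (not D and not D or (not D or not D and E) and D) and D)
= not (D or not not (not D and not D or not D and D) and D)   [absorption]
= not (D or not not not D and D)   [distribution]
= not (D or not D and D)   [double negation]
= not D   [complement / identity]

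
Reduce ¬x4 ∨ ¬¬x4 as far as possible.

True

¬x4 ∨ ¬¬x4
= ¬x4 ∨ x4
= True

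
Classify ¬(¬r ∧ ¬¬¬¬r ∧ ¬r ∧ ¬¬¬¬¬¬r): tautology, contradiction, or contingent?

¬(¬r ∧ ¬¬¬¬r ∧ ¬r ∧ ¬¬¬¬¬¬r)
= ¬(¬r ∧ ¬¬¬¬r ∧ ¬r ∧ ¬¬¬¬r)   — double negation
= ¬(¬r ∧ ¬¬¬¬r)   — idempotence
= ¬(¬r ∧ ¬¬r)   — double negation
= r ∨ ¬r   — De Morgan
= True   — complement

tautology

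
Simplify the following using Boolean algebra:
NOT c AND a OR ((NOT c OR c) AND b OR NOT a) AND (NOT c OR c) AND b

NOT c AND a OR ((NOT c OR c) AND b OR NOT a) AND (NOT c OR c) AND b
= NOT c AND a OR (NOT c OR c) AND b   (absorption)
= NOT c AND a OR b   (complement / identity)

NOT c AND a OR b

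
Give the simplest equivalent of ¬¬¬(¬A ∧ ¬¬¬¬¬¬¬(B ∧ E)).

A ∨ B ∧ E

¬¬¬(¬A ∧ ¬¬¬¬¬¬¬(B ∧ E))
= ¬¬(A ∨ ¬¬¬¬¬¬(B ∧ E))   — De Morgan
= A ∨ ¬¬¬¬¬¬(B ∧ E)   — double negation
= A ∨ ¬¬¬¬(B ∧ E)   — double negation
= A ∨ ¬¬(B ∧ E)   — double negation
= A ∨ B ∧ E   — double negation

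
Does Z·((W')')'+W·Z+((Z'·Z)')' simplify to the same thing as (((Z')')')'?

Yes

E1: Z·((W')')'+W·Z+((Z'·Z)')'
    = Z·W'+W·Z+((Z'·Z)')'
    = Z+((Z'·Z)')'
    = Z+Z'·Z
    = Z
E2: (((Z')')')'
    = (Z')'
    = Z
Both reduce to Z, so they are equivalent.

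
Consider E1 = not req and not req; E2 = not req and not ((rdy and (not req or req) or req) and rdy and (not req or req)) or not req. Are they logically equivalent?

E1: not req and not req
    = not req
E2: not req and not ((rdy and (not req or req) or req) and rdy and (not req or req)) or not req
    = not req and not (rdy and (not req or req)) or not req
    = not req and not rdy or not req
    = not req
Both reduce to not req, so they are equivalent.

Yes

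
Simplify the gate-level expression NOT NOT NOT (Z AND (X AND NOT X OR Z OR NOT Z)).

NOT Z

NOT NOT NOT (Z AND (X AND NOT X OR Z OR NOT Z))
= NOT NOT NOT (Z AND (Z OR NOT Z))   [complement / identity]
= NOT (Z AND (Z OR NOT Z))   [double negation]
= NOT Z   [complement / identity]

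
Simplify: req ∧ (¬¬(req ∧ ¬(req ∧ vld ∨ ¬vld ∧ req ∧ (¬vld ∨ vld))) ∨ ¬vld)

req ∧ ¬vld

req ∧ (¬¬(req ∧ ¬(req ∧ vld ∨ ¬vld ∧ req ∧ (¬vld ∨ vld))) ∨ ¬vld)
= req ∧ (¬¬(req ∧ ¬(req ∧ vld ∨ ¬vld ∧ req)) ∨ ¬vld)   (complement / identity)
= req ∧ (req ∧ ¬(req ∧ vld ∨ ¬vld ∧ req) ∨ ¬vld)   (double negation)
= req ∧ (req ∧ ¬req ∨ ¬vld)   (distribution)
= req ∧ ¬vld   (complement / identity)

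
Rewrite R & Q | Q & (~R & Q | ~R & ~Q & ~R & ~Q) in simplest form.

Q

R & Q | Q & (~R & Q | ~R & ~Q & ~R & ~Q)
= R & Q | Q & (~R & Q | ~R & ~Q)   [idempotence]
= R & Q | Q & ~R   [distribution]
= Q   [distribution]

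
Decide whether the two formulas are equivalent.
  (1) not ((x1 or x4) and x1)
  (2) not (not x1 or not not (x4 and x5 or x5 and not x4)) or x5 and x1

No

E1: not ((x1 or x4) and x1)
    = not x1   (absorption)
E2: not (not x1 or not not (x4 and x5 or x5 and not x4)) or x5 and x1
    = not (not x1 or not not x5) or x5 and x1   (distribution)
    = x1 and not x5 or x5 and x1   (De Morgan)
    = x1   (distribution)
These differ: at x1=0, x4=0, x5=0, E1 = 1 but E2 = 0.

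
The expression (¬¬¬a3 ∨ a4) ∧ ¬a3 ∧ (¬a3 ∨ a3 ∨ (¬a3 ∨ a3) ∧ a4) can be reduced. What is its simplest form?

(¬¬¬a3 ∨ a4) ∧ ¬a3 ∧ (¬a3 ∨ a3 ∨ (¬a3 ∨ a3) ∧ a4)
= (¬¬¬a3 ∨ a4) ∧ ¬a3 ∧ (¬a3 ∨ a3)
= (¬¬¬a3 ∨ a4) ∧ ¬a3
= (¬a3 ∨ a4) ∧ ¬a3
= ¬a3

¬a3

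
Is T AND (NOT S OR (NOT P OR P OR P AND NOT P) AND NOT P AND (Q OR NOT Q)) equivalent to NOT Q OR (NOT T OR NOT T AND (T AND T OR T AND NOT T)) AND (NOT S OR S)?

E1: T AND (NOT S OR (NOT P OR P OR P AND NOT P) AND NOT P AND (Q OR NOT Q))
    = T AND (NOT S OR (NOT P OR P) AND NOT P AND (Q OR NOT Q))
    = T AND (NOT S OR NOT P AND (Q OR NOT Q))
    = T AND (NOT S OR NOT P)
E2: NOT Q OR (NOT T OR NOT T AND (T AND T OR T AND NOT T)) AND (NOT S OR S)
    = NOT Q OR (NOT T OR NOT T AND T) AND (NOT S OR S)
    = NOT Q OR NOT T OR NOT T AND T
    = NOT Q OR NOT T
These differ: at P=1, Q=0, S=0, T=0, E1 = 0 but E2 = 1.

No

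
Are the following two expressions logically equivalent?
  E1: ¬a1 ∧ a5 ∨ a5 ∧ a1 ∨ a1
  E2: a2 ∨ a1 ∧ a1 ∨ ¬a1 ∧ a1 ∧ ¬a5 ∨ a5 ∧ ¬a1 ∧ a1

E1: ¬a1 ∧ a5 ∨ a5 ∧ a1 ∨ a1
    = a5 ∨ a1   (distribution)
E2: a2 ∨ a1 ∧ a1 ∨ ¬a1 ∧ a1 ∧ ¬a5 ∨ a5 ∧ ¬a1 ∧ a1
    = a2 ∨ a1 ∧ a1 ∨ ¬a1 ∧ a1   (distribution)
    = a2 ∨ a1   (distribution)
These differ: at a1=0, a2=1, a5=0, E1 = 0 but E2 = 1.

No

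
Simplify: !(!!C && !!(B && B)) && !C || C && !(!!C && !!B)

!C || !B

!(!!C && !!(B && B)) && !C || C && !(!!C && !!B)
= !(!!C && !!B) && !C || C && !(!!C && !!B)   (idempotence)
= !(!!C && !!B)   (distribution)
= !C || !B   (De Morgan)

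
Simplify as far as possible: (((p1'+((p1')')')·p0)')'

p1'·p0

(((p1'+((p1')')')·p0)')'
= (((p1'+p1')·p0)')'   [double negation]
= (p1'+p1')·p0   [double negation]
= p1'·p0   [idempotence]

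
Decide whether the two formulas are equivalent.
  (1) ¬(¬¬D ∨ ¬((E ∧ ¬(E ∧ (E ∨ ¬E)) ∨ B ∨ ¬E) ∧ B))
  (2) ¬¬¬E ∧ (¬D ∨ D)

E1: ¬(¬¬D ∨ ¬((E ∧ ¬(E ∧ (E ∨ ¬E)) ∨ B ∨ ¬E) ∧ B))
    = ¬(¬¬D ∨ ¬((E ∧ ¬E ∨ B ∨ ¬E) ∧ B))   — complement / identity
    = ¬(¬¬D ∨ ¬((B ∨ ¬E) ∧ B))   — complement / identity
    = ¬(¬¬D ∨ ¬B)   — absorption
    = ¬D ∧ B   — De Morgan
E2: ¬¬¬E ∧ (¬D ∨ D)
    = ¬¬¬E   — complement / identity
    = ¬E   — double negation
These differ: at B=1, D=1, E=0, E1 = 0 but E2 = 1.

No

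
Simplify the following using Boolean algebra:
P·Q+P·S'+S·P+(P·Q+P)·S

P·Q+P·S'+S·P+(P·Q+P)·S
= P·Q+P+(P·Q+P)·S   — distribution
= P·Q+P   — absorption
= P   — absorption

P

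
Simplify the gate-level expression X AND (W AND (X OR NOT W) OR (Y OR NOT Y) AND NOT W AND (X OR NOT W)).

X AND (W AND (X OR NOT W) OR (Y OR NOT Y) AND NOT W AND (X OR NOT W))
= X AND (W AND (X OR NOT W) OR NOT W AND (X OR NOT W))   — complement / identity
= X AND (X OR NOT W)   — distribution
= X   — absorption

X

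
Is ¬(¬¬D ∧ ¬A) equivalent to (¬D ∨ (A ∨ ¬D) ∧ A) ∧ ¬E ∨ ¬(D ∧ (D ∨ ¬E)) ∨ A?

E1: ¬(¬¬D ∧ ¬A)
    = ¬D ∨ A   — De Morgan
E2: (¬D ∨ (A ∨ ¬D) ∧ A) ∧ ¬E ∨ ¬(D ∧ (D ∨ ¬E)) ∨ A
    = (¬D ∨ (A ∨ ¬D) ∧ A) ∧ ¬E ∨ ¬D ∨ A   — absorption
    = (¬D ∨ A) ∧ ¬E ∨ ¬D ∨ A   — absorption
    = ¬D ∨ A   — absorption
Both reduce to ¬D ∨ A, so they are equivalent.

Yes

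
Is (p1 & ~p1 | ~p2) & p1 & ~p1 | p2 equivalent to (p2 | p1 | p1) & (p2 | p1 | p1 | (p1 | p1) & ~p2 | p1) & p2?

Yes

E1: (p1 & ~p1 | ~p2) & p1 & ~p1 | p2
    = p1 & ~p1 | p2
    = p2
E2: (p2 | p1 | p1) & (p2 | p1 | p1 | (p1 | p1) & ~p2 | p1) & p2
    = (p2 | p1 | p1) & (p2 | p1 | p1 | p1) & p2
    = (p2 | p1 | p1) & p2
    = (p2 | p1) & p2
    = p2
Both reduce to p2, so they are equivalent.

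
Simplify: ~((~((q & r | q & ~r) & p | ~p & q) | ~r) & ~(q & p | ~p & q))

q

~((~((q & r | q & ~r) & p | ~p & q) | ~r) & ~(q & p | ~p & q))
= ~((~(q & p | ~p & q) | ~r) & ~(q & p | ~p & q))
= ~~(q & p | ~p & q)
= ~~q
= q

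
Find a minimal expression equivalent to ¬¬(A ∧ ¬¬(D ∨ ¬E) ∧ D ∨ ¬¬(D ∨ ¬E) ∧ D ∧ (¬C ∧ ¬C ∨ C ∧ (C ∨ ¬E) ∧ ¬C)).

(A ∨ ¬C) ∧ D

¬¬(A ∧ ¬¬(D ∨ ¬E) ∧ D ∨ ¬¬(D ∨ ¬E) ∧ D ∧ (¬C ∧ ¬C ∨ C ∧ (C ∨ ¬E) ∧ ¬C))
= ¬¬((A ∨ ¬C ∧ ¬C ∨ C ∧ (C ∨ ¬E) ∧ ¬C) ∧ ¬¬(D ∨ ¬E) ∧ D)   [distribution]
= ¬¬((A ∨ ¬C ∧ ¬C ∨ C ∧ ¬C) ∧ ¬¬(D ∨ ¬E) ∧ D)   [absorption]
= ¬¬((A ∨ ¬C) ∧ ¬¬(D ∨ ¬E) ∧ D)   [distribution]
= ¬¬((A ∨ ¬C) ∧ (D ∨ ¬E) ∧ D)   [double negation]
= ¬¬((A ∨ ¬C) ∧ D)   [absorption]
= (A ∨ ¬C) ∧ D   [double negation]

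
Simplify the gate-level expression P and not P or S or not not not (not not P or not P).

P and not P or S or not not not (not not P or not P)
= P and not P or S or not (not not P or not P)   — double negation
= P and not P or S or not P and P   — De Morgan
= P and not P or S   — complement / identity
= S   — complement / identity

S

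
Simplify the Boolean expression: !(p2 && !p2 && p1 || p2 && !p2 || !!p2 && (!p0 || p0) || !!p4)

!p2 && !p4

!(p2 && !p2 && p1 || p2 && !p2 || !!p2 && (!p0 || p0) || !!p4)
= !(p2 && !p2 && p1 || p2 && !p2 || !!p2 || !!p4)   — complement / identity
= !(p2 && !p2 || !!p2 || !!p4)   — absorption
= !(!!p2 || !!p4)   — complement / identity
= !p2 && !p4   — De Morgan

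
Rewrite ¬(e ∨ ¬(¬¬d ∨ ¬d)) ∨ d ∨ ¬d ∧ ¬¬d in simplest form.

¬e ∨ d

¬(e ∨ ¬(¬¬d ∨ ¬d)) ∨ d ∨ ¬d ∧ ¬¬d
= ¬(e ∨ ¬d ∧ d) ∨ d ∨ ¬d ∧ ¬¬d
= ¬(e ∨ ¬d ∧ d) ∨ d ∨ ¬d ∧ d
= ¬(e ∨ ¬d ∧ d) ∨ d
= ¬e ∨ d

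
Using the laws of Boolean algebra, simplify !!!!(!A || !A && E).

!A

!!!!(!A || !A && E)
= !!!!!A
= !!!A
= !A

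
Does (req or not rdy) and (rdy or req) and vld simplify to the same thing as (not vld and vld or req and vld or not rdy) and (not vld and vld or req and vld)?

Yes

E1: (req or not rdy) and (rdy or req) and vld
    = (req or not rdy and rdy) and vld
    = req and vld
E2: (not vld and vld or req and vld or not rdy) and (not vld and vld or req and vld)
    = not vld and vld or req and vld
    = req and vld
Both reduce to req and vld, so they are equivalent.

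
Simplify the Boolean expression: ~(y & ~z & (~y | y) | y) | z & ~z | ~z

~(y & ~z & (~y | y) | y) | z & ~z | ~z
= ~(y & ~z | y) | z & ~z | ~z
= ~y | z & ~z | ~z
= ~y | ~z

~y | ~z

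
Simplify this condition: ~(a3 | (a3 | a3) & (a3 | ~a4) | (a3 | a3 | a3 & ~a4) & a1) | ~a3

~a3

~(a3 | (a3 | a3) & (a3 | ~a4) | (a3 | a3 | a3 & ~a4) & a1) | ~a3
= ~(a3 | a3 | a3 & ~a4 | (a3 | a3 | a3 & ~a4) & a1) | ~a3   — distribution
= ~(a3 | a3 | a3 & ~a4) | ~a3   — absorption
= ~(a3 | a3) | ~a3   — absorption
= ~a3 | ~a3   — idempotence
= ~a3   — idempotence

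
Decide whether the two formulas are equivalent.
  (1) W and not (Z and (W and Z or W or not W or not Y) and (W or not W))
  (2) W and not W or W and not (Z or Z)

E1: W and not (Z and (W and Z or W or not W or not Y) and (W or not W))
    = W and not (Z and (W or not W or not Y) and (W or not W))   (absorption)
    = W and not (Z and (W or not W))   (absorption)
    = W and not Z   (complement / identity)
E2: W and not W or W and not (Z or Z)
    = W and not (Z or Z)   (complement / identity)
    = W and not Z   (idempotence)
Both reduce to W and not Z, so they are equivalent.

Yes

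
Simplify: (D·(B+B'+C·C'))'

D'

(D·(B+B'+C·C'))'
= (D·(B+B'))'   — complement / identity
= D'   — complement / identity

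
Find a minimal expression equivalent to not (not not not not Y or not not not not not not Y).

not Y

not (not not not not Y or not not not not not not Y)
= not (not not not not Y or not not not not Y)
= not not not not not Y
= not not not Y
= not Y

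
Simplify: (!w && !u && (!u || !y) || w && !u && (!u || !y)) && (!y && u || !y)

!u && !y

(!w && !u && (!u || !y) || w && !u && (!u || !y)) && (!y && u || !y)
= (!w && !u && (!u || !y) || w && !u && (!u || !y)) && !y   — absorption
= !u && (!u || !y) && !y   — distribution
= !u && !y   — absorption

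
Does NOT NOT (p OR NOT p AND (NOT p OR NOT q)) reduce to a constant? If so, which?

NOT NOT (p OR NOT p AND (NOT p OR NOT q))
= NOT NOT (p OR NOT p)   (absorption)
= p OR NOT p   (double negation)
= TRUE   (complement)

yes, True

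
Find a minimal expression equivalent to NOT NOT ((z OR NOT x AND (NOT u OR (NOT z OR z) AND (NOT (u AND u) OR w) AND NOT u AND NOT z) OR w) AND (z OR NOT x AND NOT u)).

z OR NOT x AND NOT u

NOT NOT ((z OR NOT x AND (NOT u OR (NOT z OR z) AND (NOT (u AND u) OR w) AND NOT u AND NOT z) OR w) AND (z OR NOT x AND NOT u))
= NOT NOT ((z OR NOT x AND (NOT u OR (NOT (u AND u) OR w) AND NOT u AND NOT z) OR w) AND (z OR NOT x AND NOT u))
= NOT NOT ((z OR NOT x AND (NOT u OR (NOT u OR w) AND NOT u AND NOT z) OR w) AND (z OR NOT x AND NOT u))
= NOT NOT ((z OR NOT x AND (NOT u OR NOT u AND NOT z) OR w) AND (z OR NOT x AND NOT u))
= NOT NOT ((z OR NOT x AND NOT u OR w) AND (z OR NOT x AND NOT u))
= NOT NOT (z OR NOT x AND NOT u)
= z OR NOT x AND NOT u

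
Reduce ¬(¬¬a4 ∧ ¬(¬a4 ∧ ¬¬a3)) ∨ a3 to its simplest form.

¬(¬¬a4 ∧ ¬(¬a4 ∧ ¬¬a3)) ∨ a3
= ¬(¬¬a4 ∧ (a4 ∨ ¬a3)) ∨ a3   — De Morgan
= ¬(a4 ∧ (a4 ∨ ¬a3)) ∨ a3   — double negation
= ¬a4 ∨ a3   — absorption

¬a4 ∨ a3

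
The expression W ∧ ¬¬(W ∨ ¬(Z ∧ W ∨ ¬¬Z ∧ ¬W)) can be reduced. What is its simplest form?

W

W ∧ ¬¬(W ∨ ¬(Z ∧ W ∨ ¬¬Z ∧ ¬W))
= W ∧ ¬¬(W ∨ ¬(Z ∧ W ∨ Z ∧ ¬W))   — double negation
= W ∧ ¬¬(W ∨ ¬Z)   — distribution
= W ∧ (W ∨ ¬Z)   — double negation
= W   — absorption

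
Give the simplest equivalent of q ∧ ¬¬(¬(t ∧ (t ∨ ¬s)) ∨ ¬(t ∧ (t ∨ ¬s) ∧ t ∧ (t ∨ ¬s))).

q ∧ ¬t

q ∧ ¬¬(¬(t ∧ (t ∨ ¬s)) ∨ ¬(t ∧ (t ∨ ¬s) ∧ t ∧ (t ∨ ¬s)))
= q ∧ ¬¬(¬(t ∧ (t ∨ ¬s)) ∨ ¬(t ∧ (t ∨ ¬s)))   — idempotence
= q ∧ ¬¬¬(t ∧ (t ∨ ¬s))   — idempotence
= q ∧ ¬(t ∧ (t ∨ ¬s))   — double negation
= q ∧ ¬t   — absorption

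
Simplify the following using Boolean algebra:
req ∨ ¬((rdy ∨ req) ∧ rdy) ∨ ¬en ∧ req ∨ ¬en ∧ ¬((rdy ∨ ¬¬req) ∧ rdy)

req ∨ ¬rdy

req ∨ ¬((rdy ∨ req) ∧ rdy) ∨ ¬en ∧ req ∨ ¬en ∧ ¬((rdy ∨ ¬¬req) ∧ rdy)
= req ∨ ¬((rdy ∨ req) ∧ rdy) ∨ ¬en ∧ req ∨ ¬en ∧ ¬((rdy ∨ req) ∧ rdy)   [double negation]
= req ∨ ¬((rdy ∨ req) ∧ rdy) ∨ (req ∨ ¬((rdy ∨ req) ∧ rdy)) ∧ ¬en   [distribution]
= req ∨ ¬((rdy ∨ req) ∧ rdy)   [absorption]
= req ∨ ¬rdy   [absorption]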